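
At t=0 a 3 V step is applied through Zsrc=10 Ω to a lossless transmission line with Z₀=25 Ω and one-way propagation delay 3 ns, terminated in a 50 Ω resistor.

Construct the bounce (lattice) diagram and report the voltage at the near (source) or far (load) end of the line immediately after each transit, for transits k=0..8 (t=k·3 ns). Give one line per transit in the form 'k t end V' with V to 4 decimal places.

Γ_L=0.333333, Γ_S=-0.428571; launch V₁=3·25/35=2.142857
k=0 src: V=2.1429
k=1 load: inc=2.142857, refl=2.142857·0.333333=0.7143; V=0.000000+2.142857+0.714286=2.8571
k=2 src: inc=0.714286, refl=0.714286·-0.428571=-0.3061; V=2.142857+0.714286+-0.306122=2.5510
k=3 load: inc=-0.306122, refl=-0.306122·0.333333=-0.1020; V=2.857143+-0.306122+-0.102041=2.4490
k=4 src: inc=-0.102041, refl=-0.102041·-0.428571=0.0437; V=2.551020+-0.102041+0.043732=2.4927
k=5 load: inc=0.043732, refl=0.043732·0.333333=0.0146; V=2.448980+0.043732+0.014577=2.5073
k=6 src: inc=0.014577, refl=0.014577·-0.428571=-0.0062; V=2.492711+0.014577+-0.006247=2.5010
k=7 load: inc=-0.006247, refl=-0.006247·0.333333=-0.0021; V=2.507289+-0.006247+-0.002082=2.4990
k=8 src: inc=-0.002082, refl=-0.002082·-0.428571=0.0009; V=2.501041+-0.002082+0.000892=2.4999

0 0 source 2.1429
1 3 load 2.8571
2 6 source 2.5510
3 9 load 2.4490
4 12 source 2.4927
5 15 load 2.5073
6 18 source 2.5010
7 21 load 2.4990
8 24 source 2.4999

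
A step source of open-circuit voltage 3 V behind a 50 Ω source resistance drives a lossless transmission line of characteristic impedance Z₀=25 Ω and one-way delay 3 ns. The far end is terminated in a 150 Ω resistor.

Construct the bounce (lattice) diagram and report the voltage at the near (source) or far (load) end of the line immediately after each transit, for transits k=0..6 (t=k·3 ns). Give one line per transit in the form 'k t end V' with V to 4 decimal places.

0 0 source 1.0000
1 3 load 1.7143
2 6 source 1.9524
3 9 load 2.1224
4 12 source 2.1791
5 15 load 2.2196
6 18 source 2.2331

Γ_L=0.714286, Γ_S=0.333333; launch V₁=3·25/75=1.000000
k=0 src: V=1.0000
k=1 load: inc=1.000000, refl=1.000000·0.714286=0.7143; V=0.000000+1.000000+0.714286=1.7143
k=2 src: inc=0.714286, refl=0.714286·0.333333=0.2381; V=1.000000+0.714286+0.238095=1.9524
k=3 load: inc=0.238095, refl=0.238095·0.714286=0.1701; V=1.714286+0.238095+0.170068=2.1224
k=4 src: inc=0.170068, refl=0.170068·0.333333=0.0567; V=1.952381+0.170068+0.056689=2.1791
k=5 load: inc=0.056689, refl=0.056689·0.714286=0.0405; V=2.122449+0.056689+0.040492=2.2196
k=6 src: inc=0.040492, refl=0.040492·0.333333=0.0135; V=2.179138+0.040492+0.013497=2.2331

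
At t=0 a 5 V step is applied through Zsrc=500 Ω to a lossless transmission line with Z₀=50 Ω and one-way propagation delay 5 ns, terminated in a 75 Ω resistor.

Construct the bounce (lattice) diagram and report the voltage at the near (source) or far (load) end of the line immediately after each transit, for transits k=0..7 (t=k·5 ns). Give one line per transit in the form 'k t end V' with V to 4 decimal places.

Γ_L=0.200000, Γ_S=0.818182; launch V₁=5·50/550=0.454545
k=0 src: V=0.4545
k=1 load: inc=0.454545, refl=0.454545·0.200000=0.0909; V=0.000000+0.454545+0.090909=0.5455
k=2 src: inc=0.090909, refl=0.090909·0.818182=0.0744; V=0.454545+0.090909+0.074380=0.6198
k=3 load: inc=0.074380, refl=0.074380·0.200000=0.0149; V=0.545455+0.074380+0.014876=0.6347
k=4 src: inc=0.014876, refl=0.014876·0.818182=0.0122; V=0.619835+0.014876+0.012171=0.6469
k=5 load: inc=0.012171, refl=0.012171·0.200000=0.0024; V=0.634711+0.012171+0.002434=0.6493
k=6 src: inc=0.002434, refl=0.002434·0.818182=0.0020; V=0.646882+0.002434+0.001992=0.6513
k=7 load: inc=0.001992, refl=0.001992·0.200000=0.0004; V=0.649316+0.001992+0.000398=0.6517

0 0 source 0.4545
1 5 load 0.5455
2 10 source 0.6198
3 15 load 0.6347
4 20 source 0.6469
5 25 load 0.6493
6 30 source 0.6513
7 35 load 0.6517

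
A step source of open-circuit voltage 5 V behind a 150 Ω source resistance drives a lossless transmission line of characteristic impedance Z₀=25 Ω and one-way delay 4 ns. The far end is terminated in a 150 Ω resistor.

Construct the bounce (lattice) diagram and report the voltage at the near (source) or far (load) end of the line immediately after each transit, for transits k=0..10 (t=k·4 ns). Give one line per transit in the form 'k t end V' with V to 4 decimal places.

Γ_L=0.714286, Γ_S=0.714286; launch V₁=5·25/175=0.714286
k=0 src: V=0.7143
k=1 load: inc=0.714286, refl=0.714286·0.714286=0.5102; V=0.000000+0.714286+0.510204=1.2245
k=2 src: inc=0.510204, refl=0.510204·0.714286=0.3644; V=0.714286+0.510204+0.364431=1.5889
k=3 load: inc=0.364431, refl=0.364431·0.714286=0.2603; V=1.224490+0.364431+0.260308=1.8492
k=4 src: inc=0.260308, refl=0.260308·0.714286=0.1859; V=1.588921+0.260308+0.185934=2.0352
k=5 load: inc=0.185934, refl=0.185934·0.714286=0.1328; V=1.849229+0.185934+0.132810=2.1680
k=6 src: inc=0.132810, refl=0.132810·0.714286=0.0949; V=2.035164+0.132810+0.094865=2.2628
k=7 load: inc=0.094865, refl=0.094865·0.714286=0.0678; V=2.167974+0.094865+0.067760=2.3306
k=8 src: inc=0.067760, refl=0.067760·0.714286=0.0484; V=2.262839+0.067760+0.048400=2.3790
k=9 load: inc=0.048400, refl=0.048400·0.714286=0.0346; V=2.330599+0.048400+0.034572=2.4136
k=10 src: inc=0.034572, refl=0.034572·0.714286=0.0247; V=2.378999+0.034572+0.024694=2.4383

0 0 source 0.7143
1 4 load 1.2245
2 8 source 1.5889
3 12 load 1.8492
4 16 source 2.0352
5 20 load 2.1680
6 24 source 2.2628
7 28 load 2.3306
8 32 source 2.3790
9 36 load 2.4136
10 40 source 2.4383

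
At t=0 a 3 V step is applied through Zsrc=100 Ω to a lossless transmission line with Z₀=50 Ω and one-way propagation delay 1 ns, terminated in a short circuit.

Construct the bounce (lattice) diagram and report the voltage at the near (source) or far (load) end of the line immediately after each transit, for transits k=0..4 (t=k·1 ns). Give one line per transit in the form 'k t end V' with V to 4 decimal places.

0 0 source 1.0000
1 1 load 0.0000
2 2 source -0.3333
3 3 load 0.0000
4 4 source 0.1111

Γ_L=-1.000000, Γ_S=0.333333; launch V₁=3·50/150=1.000000
k=0 src: V=1.0000
k=1 load: inc=1.000000, refl=1.000000·-1.000000=-1.0000; V=0.000000+1.000000+-1.000000=0.0000
k=2 src: inc=-1.000000, refl=-1.000000·0.333333=-0.3333; V=1.000000+-1.000000+-0.333333=-0.3333
k=3 load: inc=-0.333333, refl=-0.333333·-1.000000=0.3333; V=0.000000+-0.333333+0.333333=0.0000
k=4 src: inc=0.333333, refl=0.333333·0.333333=0.1111; V=-0.333333+0.333333+0.111111=0.1111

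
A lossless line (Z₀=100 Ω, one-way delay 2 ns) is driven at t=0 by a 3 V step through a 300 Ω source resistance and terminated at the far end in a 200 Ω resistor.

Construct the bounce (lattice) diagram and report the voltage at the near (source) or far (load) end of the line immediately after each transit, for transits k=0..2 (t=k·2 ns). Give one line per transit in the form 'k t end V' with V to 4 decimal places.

Γ_L=0.333333, Γ_S=0.500000; launch V₁=3·100/400=0.750000
k=0 src: V=0.7500
k=1 load: inc=0.750000, refl=0.750000·0.333333=0.2500; V=0.000000+0.750000+0.250000=1.0000
k=2 src: inc=0.250000, refl=0.250000·0.500000=0.1250; V=0.750000+0.250000+0.125000=1.1250

0 0 source 0.7500
1 2 load 1.0000
2 4 source 1.1250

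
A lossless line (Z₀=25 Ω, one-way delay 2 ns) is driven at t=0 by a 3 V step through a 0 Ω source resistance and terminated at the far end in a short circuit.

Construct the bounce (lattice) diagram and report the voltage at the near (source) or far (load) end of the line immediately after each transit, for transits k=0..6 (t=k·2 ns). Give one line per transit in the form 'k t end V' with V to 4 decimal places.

Γ_L=-1.000000, Γ_S=-1.000000; launch V₁=3·25/25=3.000000
k=0 src: V=3.0000
k=1 load: inc=3.000000, refl=3.000000·-1.000000=-3.0000; V=0.000000+3.000000+-3.000000=0.0000
k=2 src: inc=-3.000000, refl=-3.000000·-1.000000=3.0000; V=3.000000+-3.000000+3.000000=3.0000
k=3 load: inc=3.000000, refl=3.000000·-1.000000=-3.0000; V=0.000000+3.000000+-3.000000=0.0000
k=4 src: inc=-3.000000, refl=-3.000000·-1.000000=3.0000; V=3.000000+-3.000000+3.000000=3.0000
k=5 load: inc=3.000000, refl=3.000000·-1.000000=-3.0000; V=0.000000+3.000000+-3.000000=0.0000
k=6 src: inc=-3.000000, refl=-3.000000·-1.000000=3.0000; V=3.000000+-3.000000+3.000000=3.0000

0 0 source 3.0000
1 2 load 0.0000
2 4 source 3.0000
3 6 load 0.0000
4 8 source 3.0000
5 10 load 0.0000
6 12 source 3.0000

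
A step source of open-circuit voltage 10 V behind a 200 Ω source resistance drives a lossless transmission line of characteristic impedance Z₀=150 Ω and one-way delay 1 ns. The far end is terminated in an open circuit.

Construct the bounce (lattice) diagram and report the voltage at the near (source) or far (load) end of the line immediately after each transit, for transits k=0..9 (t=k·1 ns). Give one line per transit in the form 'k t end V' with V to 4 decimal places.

0 0 source 4.2857
1 1 load 8.5714
2 2 source 9.1837
3 3 load 9.7959
4 4 source 9.8834
5 5 load 9.9708
6 6 source 9.9833
7 7 load 9.9958
8 8 source 9.9976
9 9 load 9.9994

Γ_L=1.000000, Γ_S=0.142857; launch V₁=10·150/350=4.285714
k=0 src: V=4.2857
k=1 load: inc=4.285714, refl=4.285714·1.000000=4.2857; V=0.000000+4.285714+4.285714=8.5714
k=2 src: inc=4.285714, refl=4.285714·0.142857=0.6122; V=4.285714+4.285714+0.612245=9.1837
k=3 load: inc=0.612245, refl=0.612245·1.000000=0.6122; V=8.571429+0.612245+0.612245=9.7959
k=4 src: inc=0.612245, refl=0.612245·0.142857=0.0875; V=9.183673+0.612245+0.087464=9.8834
k=5 load: inc=0.087464, refl=0.087464·1.000000=0.0875; V=9.795918+0.087464+0.087464=9.9708
k=6 src: inc=0.087464, refl=0.087464·0.142857=0.0125; V=9.883382+0.087464+0.012495=9.9833
k=7 load: inc=0.012495, refl=0.012495·1.000000=0.0125; V=9.970845+0.012495+0.012495=9.9958
k=8 src: inc=0.012495, refl=0.012495·0.142857=0.0018; V=9.983340+0.012495+0.001785=9.9976
k=9 load: inc=0.001785, refl=0.001785·1.000000=0.0018; V=9.995835+0.001785+0.001785=9.9994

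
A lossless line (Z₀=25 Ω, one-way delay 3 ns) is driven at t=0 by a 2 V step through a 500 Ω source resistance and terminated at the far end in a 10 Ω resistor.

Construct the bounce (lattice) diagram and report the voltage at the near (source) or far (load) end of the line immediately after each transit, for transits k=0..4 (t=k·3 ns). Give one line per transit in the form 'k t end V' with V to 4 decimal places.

Γ_L=-0.428571, Γ_S=0.904762; launch V₁=2·25/525=0.095238
k=0 src: V=0.0952
k=1 load: inc=0.095238, refl=0.095238·-0.428571=-0.0408; V=0.000000+0.095238+-0.040816=0.0544
k=2 src: inc=-0.040816, refl=-0.040816·0.904762=-0.0369; V=0.095238+-0.040816+-0.036929=0.0175
k=3 load: inc=-0.036929, refl=-0.036929·-0.428571=0.0158; V=0.054422+-0.036929+0.015827=0.0333
k=4 src: inc=0.015827, refl=0.015827·0.904762=0.0143; V=0.017493+0.015827+0.014319=0.0476

0 0 source 0.0952
1 3 load 0.0544
2 6 source 0.0175
3 9 load 0.0333
4 12 source 0.0476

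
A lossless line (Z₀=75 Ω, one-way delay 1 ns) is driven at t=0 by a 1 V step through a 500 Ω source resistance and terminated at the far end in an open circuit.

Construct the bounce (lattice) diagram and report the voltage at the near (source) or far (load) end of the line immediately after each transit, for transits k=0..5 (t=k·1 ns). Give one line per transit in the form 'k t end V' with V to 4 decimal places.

Γ_L=1.000000, Γ_S=0.739130; launch V₁=1·75/575=0.130435
k=0 src: V=0.1304
k=1 load: inc=0.130435, refl=0.130435·1.000000=0.1304; V=0.000000+0.130435+0.130435=0.2609
k=2 src: inc=0.130435, refl=0.130435·0.739130=0.0964; V=0.130435+0.130435+0.096408=0.3573
k=3 load: inc=0.096408, refl=0.096408·1.000000=0.0964; V=0.260870+0.096408+0.096408=0.4537
k=4 src: inc=0.096408, refl=0.096408·0.739130=0.0713; V=0.357278+0.096408+0.071258=0.5249
k=5 load: inc=0.071258, refl=0.071258·1.000000=0.0713; V=0.453686+0.071258+0.071258=0.5962

0 0 source 0.1304
1 1 load 0.2609
2 2 source 0.3573
3 3 load 0.4537
4 4 source 0.5249
5 5 load 0.5962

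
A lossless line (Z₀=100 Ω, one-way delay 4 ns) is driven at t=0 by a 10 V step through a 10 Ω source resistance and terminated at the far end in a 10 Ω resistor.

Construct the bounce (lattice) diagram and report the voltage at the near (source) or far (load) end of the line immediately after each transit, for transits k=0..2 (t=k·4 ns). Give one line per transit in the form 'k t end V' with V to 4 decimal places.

0 0 source 9.0909
1 4 load 1.6529
2 8 source 7.7385

Γ_L=-0.818182, Γ_S=-0.818182; launch V₁=10·100/110=9.090909
k=0 src: V=9.0909
k=1 load: inc=9.090909, refl=9.090909·-0.818182=-7.4380; V=0.000000+9.090909+-7.438017=1.6529
k=2 src: inc=-7.438017, refl=-7.438017·-0.818182=6.0856; V=9.090909+-7.438017+6.085650=7.7385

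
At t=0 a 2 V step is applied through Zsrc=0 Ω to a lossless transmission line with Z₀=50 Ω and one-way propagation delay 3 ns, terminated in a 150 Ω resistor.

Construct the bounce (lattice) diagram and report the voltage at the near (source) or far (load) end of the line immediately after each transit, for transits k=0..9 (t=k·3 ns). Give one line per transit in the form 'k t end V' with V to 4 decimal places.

0 0 source 2.0000
1 3 load 3.0000
2 6 source 2.0000
3 9 load 1.5000
4 12 source 2.0000
5 15 load 2.2500
6 18 source 2.0000
7 21 load 1.8750
8 24 source 2.0000
9 27 load 2.0625

Γ_L=0.500000, Γ_S=-1.000000; launch V₁=2·50/50=2.000000
k=0 src: V=2.0000
k=1 load: inc=2.000000, refl=2.000000·0.500000=1.0000; V=0.000000+2.000000+1.000000=3.0000
k=2 src: inc=1.000000, refl=1.000000·-1.000000=-1.0000; V=2.000000+1.000000+-1.000000=2.0000
k=3 load: inc=-1.000000, refl=-1.000000·0.500000=-0.5000; V=3.000000+-1.000000+-0.500000=1.5000
k=4 src: inc=-0.500000, refl=-0.500000·-1.000000=0.5000; V=2.000000+-0.500000+0.500000=2.0000
k=5 load: inc=0.500000, refl=0.500000·0.500000=0.2500; V=1.500000+0.500000+0.250000=2.2500
k=6 src: inc=0.250000, refl=0.250000·-1.000000=-0.2500; V=2.000000+0.250000+-0.250000=2.0000
k=7 load: inc=-0.250000, refl=-0.250000·0.500000=-0.1250; V=2.250000+-0.250000+-0.125000=1.8750
k=8 src: inc=-0.125000, refl=-0.125000·-1.000000=0.1250; V=2.000000+-0.125000+0.125000=2.0000
k=9 load: inc=0.125000, refl=0.125000·0.500000=0.0625; V=1.875000+0.125000+0.062500=2.0625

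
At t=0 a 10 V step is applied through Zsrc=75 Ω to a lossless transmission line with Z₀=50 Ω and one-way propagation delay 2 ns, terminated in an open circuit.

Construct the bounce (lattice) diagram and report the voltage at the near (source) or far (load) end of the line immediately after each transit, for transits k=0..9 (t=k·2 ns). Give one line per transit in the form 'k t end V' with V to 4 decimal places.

0 0 source 4.0000
1 2 load 8.0000
2 4 source 8.8000
3 6 load 9.6000
4 8 source 9.7600
5 10 load 9.9200
6 12 source 9.9520
7 14 load 9.9840
8 16 source 9.9904
9 18 load 9.9968

Γ_L=1.000000, Γ_S=0.200000; launch V₁=10·50/125=4.000000
k=0 src: V=4.0000
k=1 load: inc=4.000000, refl=4.000000·1.000000=4.0000; V=0.000000+4.000000+4.000000=8.0000
k=2 src: inc=4.000000, refl=4.000000·0.200000=0.8000; V=4.000000+4.000000+0.800000=8.8000
k=3 load: inc=0.800000, refl=0.800000·1.000000=0.8000; V=8.000000+0.800000+0.800000=9.6000
k=4 src: inc=0.800000, refl=0.800000·0.200000=0.1600; V=8.800000+0.800000+0.160000=9.7600
k=5 load: inc=0.160000, refl=0.160000·1.000000=0.1600; V=9.600000+0.160000+0.160000=9.9200
k=6 src: inc=0.160000, refl=0.160000·0.200000=0.0320; V=9.760000+0.160000+0.032000=9.9520
k=7 load: inc=0.032000, refl=0.032000·1.000000=0.0320; V=9.920000+0.032000+0.032000=9.9840
k=8 src: inc=0.032000, refl=0.032000·0.200000=0.0064; V=9.952000+0.032000+0.006400=9.9904
k=9 load: inc=0.006400, refl=0.006400·1.000000=0.0064; V=9.984000+0.006400+0.006400=9.9968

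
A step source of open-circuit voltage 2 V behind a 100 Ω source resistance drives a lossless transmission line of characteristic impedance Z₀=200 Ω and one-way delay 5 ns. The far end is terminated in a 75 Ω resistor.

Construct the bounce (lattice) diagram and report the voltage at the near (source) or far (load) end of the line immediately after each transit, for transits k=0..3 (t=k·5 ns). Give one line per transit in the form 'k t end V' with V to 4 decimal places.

Γ_L=-0.454545, Γ_S=-0.333333; launch V₁=2·200/300=1.333333
k=0 src: V=1.3333
k=1 load: inc=1.333333, refl=1.333333·-0.454545=-0.6061; V=0.000000+1.333333+-0.606061=0.7273
k=2 src: inc=-0.606061, refl=-0.606061·-0.333333=0.2020; V=1.333333+-0.606061+0.202020=0.9293
k=3 load: inc=0.202020, refl=0.202020·-0.454545=-0.0918; V=0.727273+0.202020+-0.091827=0.8375

0 0 source 1.3333
1 5 load 0.7273
2 10 source 0.9293
3 15 load 0.8375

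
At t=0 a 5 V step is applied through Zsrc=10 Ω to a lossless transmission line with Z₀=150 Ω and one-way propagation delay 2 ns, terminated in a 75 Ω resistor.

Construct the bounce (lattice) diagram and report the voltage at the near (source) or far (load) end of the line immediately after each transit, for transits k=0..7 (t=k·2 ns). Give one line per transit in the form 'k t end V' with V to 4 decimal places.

0 0 source 4.6875
1 2 load 3.1250
2 4 source 4.4922
3 6 load 4.0365
4 8 source 4.4352
5 10 load 4.3023
6 12 source 4.4186
7 14 load 4.3798

Γ_L=-0.333333, Γ_S=-0.875000; launch V₁=5·150/160=4.687500
k=0 src: V=4.6875
k=1 load: inc=4.687500, refl=4.687500·-0.333333=-1.5625; V=0.000000+4.687500+-1.562500=3.1250
k=2 src: inc=-1.562500, refl=-1.562500·-0.875000=1.3672; V=4.687500+-1.562500+1.367188=4.4922
k=3 load: inc=1.367188, refl=1.367188·-0.333333=-0.4557; V=3.125000+1.367188+-0.455729=4.0365
k=4 src: inc=-0.455729, refl=-0.455729·-0.875000=0.3988; V=4.492188+-0.455729+0.398763=4.4352
k=5 load: inc=0.398763, refl=0.398763·-0.333333=-0.1329; V=4.036458+0.398763+-0.132921=4.3023
k=6 src: inc=-0.132921, refl=-0.132921·-0.875000=0.1163; V=4.435221+-0.132921+0.116306=4.4186
k=7 load: inc=0.116306, refl=0.116306·-0.333333=-0.0388; V=4.302300+0.116306+-0.038769=4.3798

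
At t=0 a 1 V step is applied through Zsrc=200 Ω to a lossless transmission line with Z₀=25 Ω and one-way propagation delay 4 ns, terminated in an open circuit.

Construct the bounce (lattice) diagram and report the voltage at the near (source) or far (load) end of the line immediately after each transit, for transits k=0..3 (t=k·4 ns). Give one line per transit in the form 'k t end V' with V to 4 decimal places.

Γ_L=1.000000, Γ_S=0.777778; launch V₁=1·25/225=0.111111
k=0 src: V=0.1111
k=1 load: inc=0.111111, refl=0.111111·1.000000=0.1111; V=0.000000+0.111111+0.111111=0.2222
k=2 src: inc=0.111111, refl=0.111111·0.777778=0.0864; V=0.111111+0.111111+0.086420=0.3086
k=3 load: inc=0.086420, refl=0.086420·1.000000=0.0864; V=0.222222+0.086420+0.086420=0.3951

0 0 source 0.1111
1 4 load 0.2222
2 8 source 0.3086
3 12 load 0.3951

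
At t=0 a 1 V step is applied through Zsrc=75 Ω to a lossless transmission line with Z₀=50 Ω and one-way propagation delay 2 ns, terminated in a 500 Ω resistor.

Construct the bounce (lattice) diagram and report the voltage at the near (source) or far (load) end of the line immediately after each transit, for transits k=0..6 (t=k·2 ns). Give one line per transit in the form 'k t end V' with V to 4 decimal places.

0 0 source 0.4000
1 2 load 0.7273
2 4 source 0.7927
3 6 load 0.8463
4 8 source 0.8570
5 10 load 0.8658
6 12 source 0.8675

Γ_L=0.818182, Γ_S=0.200000; launch V₁=1·50/125=0.400000
k=0 src: V=0.4000
k=1 load: inc=0.400000, refl=0.400000·0.818182=0.3273; V=0.000000+0.400000+0.327273=0.7273
k=2 src: inc=0.327273, refl=0.327273·0.200000=0.0655; V=0.400000+0.327273+0.065455=0.7927
k=3 load: inc=0.065455, refl=0.065455·0.818182=0.0536; V=0.727273+0.065455+0.053554=0.8463
k=4 src: inc=0.053554, refl=0.053554·0.200000=0.0107; V=0.792727+0.053554+0.010711=0.8570
k=5 load: inc=0.010711, refl=0.010711·0.818182=0.0088; V=0.846281+0.010711+0.008763=0.8658
k=6 src: inc=0.008763, refl=0.008763·0.200000=0.0018; V=0.856992+0.008763+0.001753=0.8675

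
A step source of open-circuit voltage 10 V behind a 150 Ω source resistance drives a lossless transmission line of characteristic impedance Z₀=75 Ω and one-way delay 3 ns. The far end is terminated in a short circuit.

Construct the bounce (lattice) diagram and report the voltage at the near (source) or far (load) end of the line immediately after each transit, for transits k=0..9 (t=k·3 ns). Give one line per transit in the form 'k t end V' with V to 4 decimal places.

Γ_L=-1.000000, Γ_S=0.333333; launch V₁=10·75/225=3.333333
k=0 src: V=3.3333
k=1 load: inc=3.333333, refl=3.333333·-1.000000=-3.3333; V=0.000000+3.333333+-3.333333=0.0000
k=2 src: inc=-3.333333, refl=-3.333333·0.333333=-1.1111; V=3.333333+-3.333333+-1.111111=-1.1111
k=3 load: inc=-1.111111, refl=-1.111111·-1.000000=1.1111; V=0.000000+-1.111111+1.111111=0.0000
k=4 src: inc=1.111111, refl=1.111111·0.333333=0.3704; V=-1.111111+1.111111+0.370370=0.3704
k=5 load: inc=0.370370, refl=0.370370·-1.000000=-0.3704; V=0.000000+0.370370+-0.370370=0.0000
k=6 src: inc=-0.370370, refl=-0.370370·0.333333=-0.1235; V=0.370370+-0.370370+-0.123457=-0.1235
k=7 load: inc=-0.123457, refl=-0.123457·-1.000000=0.1235; V=0.000000+-0.123457+0.123457=0.0000
k=8 src: inc=0.123457, refl=0.123457·0.333333=0.0412; V=-0.123457+0.123457+0.041152=0.0412
k=9 load: inc=0.041152, refl=0.041152·-1.000000=-0.0412; V=0.000000+0.041152+-0.041152=0.0000

0 0 source 3.3333
1 3 load 0.0000
2 6 source -1.1111
3 9 load 0.0000
4 12 source 0.3704
5 15 load 0.0000
6 18 source -0.1235
7 21 load 0.0000
8 24 source 0.0412
9 27 load 0.0000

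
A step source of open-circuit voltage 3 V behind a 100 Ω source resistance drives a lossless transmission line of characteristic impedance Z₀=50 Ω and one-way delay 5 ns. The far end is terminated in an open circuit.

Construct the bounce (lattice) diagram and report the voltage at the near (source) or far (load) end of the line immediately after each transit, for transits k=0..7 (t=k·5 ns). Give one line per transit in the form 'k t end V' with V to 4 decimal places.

0 0 source 1.0000
1 5 load 2.0000
2 10 source 2.3333
3 15 load 2.6667
4 20 source 2.7778
5 25 load 2.8889
6 30 source 2.9259
7 35 load 2.9630

Γ_L=1.000000, Γ_S=0.333333; launch V₁=3·50/150=1.000000
k=0 src: V=1.0000
k=1 load: inc=1.000000, refl=1.000000·1.000000=1.0000; V=0.000000+1.000000+1.000000=2.0000
k=2 src: inc=1.000000, refl=1.000000·0.333333=0.3333; V=1.000000+1.000000+0.333333=2.3333
k=3 load: inc=0.333333, refl=0.333333·1.000000=0.3333; V=2.000000+0.333333+0.333333=2.6667
k=4 src: inc=0.333333, refl=0.333333·0.333333=0.1111; V=2.333333+0.333333+0.111111=2.7778
k=5 load: inc=0.111111, refl=0.111111·1.000000=0.1111; V=2.666667+0.111111+0.111111=2.8889
k=6 src: inc=0.111111, refl=0.111111·0.333333=0.0370; V=2.777778+0.111111+0.037037=2.9259
k=7 load: inc=0.037037, refl=0.037037·1.000000=0.0370; V=2.888889+0.037037+0.037037=2.9630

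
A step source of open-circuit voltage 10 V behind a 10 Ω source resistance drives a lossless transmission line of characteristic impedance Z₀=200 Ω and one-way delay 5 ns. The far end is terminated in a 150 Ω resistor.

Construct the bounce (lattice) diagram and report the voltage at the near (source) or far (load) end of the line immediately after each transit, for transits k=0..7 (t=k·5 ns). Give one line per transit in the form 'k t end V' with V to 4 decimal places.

0 0 source 9.5238
1 5 load 8.1633
2 10 source 9.3942
3 15 load 9.2184
4 20 source 9.3775
5 25 load 9.3548
6 30 source 9.3753
7 35 load 9.3724

Γ_L=-0.142857, Γ_S=-0.904762; launch V₁=10·200/210=9.523810
k=0 src: V=9.5238
k=1 load: inc=9.523810, refl=9.523810·-0.142857=-1.3605; V=0.000000+9.523810+-1.360544=8.1633
k=2 src: inc=-1.360544, refl=-1.360544·-0.904762=1.2310; V=9.523810+-1.360544+1.230969=9.3942
k=3 load: inc=1.230969, refl=1.230969·-0.142857=-0.1759; V=8.163265+1.230969+-0.175853=9.2184
k=4 src: inc=-0.175853, refl=-0.175853·-0.904762=0.1591; V=9.394234+-0.175853+0.159105=9.3775
k=5 load: inc=0.159105, refl=0.159105·-0.142857=-0.0227; V=9.218381+0.159105+-0.022729=9.3548
k=6 src: inc=-0.022729, refl=-0.022729·-0.904762=0.0206; V=9.377486+-0.022729+0.020565=9.3753
k=7 load: inc=0.020565, refl=0.020565·-0.142857=-0.0029; V=9.354757+0.020565+-0.002938=9.3724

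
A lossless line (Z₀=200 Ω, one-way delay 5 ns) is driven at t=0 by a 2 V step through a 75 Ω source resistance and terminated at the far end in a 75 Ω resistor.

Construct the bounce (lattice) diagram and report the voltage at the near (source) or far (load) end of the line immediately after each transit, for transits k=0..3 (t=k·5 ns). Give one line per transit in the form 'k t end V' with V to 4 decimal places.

0 0 source 1.4545
1 5 load 0.7934
2 10 source 1.0939
3 15 load 0.9573

Γ_L=-0.454545, Γ_S=-0.454545; launch V₁=2·200/275=1.454545
k=0 src: V=1.4545
k=1 load: inc=1.454545, refl=1.454545·-0.454545=-0.6612; V=0.000000+1.454545+-0.661157=0.7934
k=2 src: inc=-0.661157, refl=-0.661157·-0.454545=0.3005; V=1.454545+-0.661157+0.300526=1.0939
k=3 load: inc=0.300526, refl=0.300526·-0.454545=-0.1366; V=0.793388+0.300526+-0.136603=0.9573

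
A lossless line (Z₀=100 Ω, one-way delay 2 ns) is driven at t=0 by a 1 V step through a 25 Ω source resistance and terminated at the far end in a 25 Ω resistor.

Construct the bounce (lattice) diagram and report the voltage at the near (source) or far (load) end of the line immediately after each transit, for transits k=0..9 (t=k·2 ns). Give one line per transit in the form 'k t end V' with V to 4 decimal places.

0 0 source 0.8000
1 2 load 0.3200
2 4 source 0.6080
3 6 load 0.4352
4 8 source 0.5389
5 10 load 0.4767
6 12 source 0.5140
7 14 load 0.4916
8 16 source 0.5050
9 18 load 0.4970

Γ_L=-0.600000, Γ_S=-0.600000; launch V₁=1·100/125=0.800000
k=0 src: V=0.8000
k=1 load: inc=0.800000, refl=0.800000·-0.600000=-0.4800; V=0.000000+0.800000+-0.480000=0.3200
k=2 src: inc=-0.480000, refl=-0.480000·-0.600000=0.2880; V=0.800000+-0.480000+0.288000=0.6080
k=3 load: inc=0.288000, refl=0.288000·-0.600000=-0.1728; V=0.320000+0.288000+-0.172800=0.4352
k=4 src: inc=-0.172800, refl=-0.172800·-0.600000=0.1037; V=0.608000+-0.172800+0.103680=0.5389
k=5 load: inc=0.103680, refl=0.103680·-0.600000=-0.0622; V=0.435200+0.103680+-0.062208=0.4767
k=6 src: inc=-0.062208, refl=-0.062208·-0.600000=0.0373; V=0.538880+-0.062208+0.037325=0.5140
k=7 load: inc=0.037325, refl=0.037325·-0.600000=-0.0224; V=0.476672+0.037325+-0.022395=0.4916
k=8 src: inc=-0.022395, refl=-0.022395·-0.600000=0.0134; V=0.513997+-0.022395+0.013437=0.5050
k=9 load: inc=0.013437, refl=0.013437·-0.600000=-0.0081; V=0.491602+0.013437+-0.008062=0.4970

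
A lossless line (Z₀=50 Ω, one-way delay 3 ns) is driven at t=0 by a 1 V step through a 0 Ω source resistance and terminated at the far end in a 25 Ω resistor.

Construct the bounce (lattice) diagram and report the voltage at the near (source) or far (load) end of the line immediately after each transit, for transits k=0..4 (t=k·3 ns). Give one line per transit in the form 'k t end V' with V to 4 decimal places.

Γ_L=-0.333333, Γ_S=-1.000000; launch V₁=1·50/50=1.000000
k=0 src: V=1.0000
k=1 load: inc=1.000000, refl=1.000000·-0.333333=-0.3333; V=0.000000+1.000000+-0.333333=0.6667
k=2 src: inc=-0.333333, refl=-0.333333·-1.000000=0.3333; V=1.000000+-0.333333+0.333333=1.0000
k=3 load: inc=0.333333, refl=0.333333·-0.333333=-0.1111; V=0.666667+0.333333+-0.111111=0.8889
k=4 src: inc=-0.111111, refl=-0.111111·-1.000000=0.1111; V=1.000000+-0.111111+0.111111=1.0000

0 0 source 1.0000
1 3 load 0.6667
2 6 source 1.0000
3 9 load 0.8889
4 12 source 1.0000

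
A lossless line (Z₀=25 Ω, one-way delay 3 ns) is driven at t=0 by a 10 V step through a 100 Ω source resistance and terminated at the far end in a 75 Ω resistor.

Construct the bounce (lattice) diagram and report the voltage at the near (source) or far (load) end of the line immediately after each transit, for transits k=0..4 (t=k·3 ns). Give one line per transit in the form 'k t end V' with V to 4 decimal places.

0 0 source 2.0000
1 3 load 3.0000
2 6 source 3.6000
3 9 load 3.9000
4 12 source 4.0800

Γ_L=0.500000, Γ_S=0.600000; launch V₁=10·25/125=2.000000
k=0 src: V=2.0000
k=1 load: inc=2.000000, refl=2.000000·0.500000=1.0000; V=0.000000+2.000000+1.000000=3.0000
k=2 src: inc=1.000000, refl=1.000000·0.600000=0.6000; V=2.000000+1.000000+0.600000=3.6000
k=3 load: inc=0.600000, refl=0.600000·0.500000=0.3000; V=3.000000+0.600000+0.300000=3.9000
k=4 src: inc=0.300000, refl=0.300000·0.600000=0.1800; V=3.600000+0.300000+0.180000=4.0800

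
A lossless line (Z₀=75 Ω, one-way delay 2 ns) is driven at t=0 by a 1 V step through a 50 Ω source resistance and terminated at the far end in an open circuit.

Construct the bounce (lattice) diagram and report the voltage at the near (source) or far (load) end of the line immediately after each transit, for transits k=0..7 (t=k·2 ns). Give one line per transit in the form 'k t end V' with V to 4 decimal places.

0 0 source 0.6000
1 2 load 1.2000
2 4 source 1.0800
3 6 load 0.9600
4 8 source 0.9840
5 10 load 1.0080
6 12 source 1.0032
7 14 load 0.9984

Γ_L=1.000000, Γ_S=-0.200000; launch V₁=1·75/125=0.600000
k=0 src: V=0.6000
k=1 load: inc=0.600000, refl=0.600000·1.000000=0.6000; V=0.000000+0.600000+0.600000=1.2000
k=2 src: inc=0.600000, refl=0.600000·-0.200000=-0.1200; V=0.600000+0.600000+-0.120000=1.0800
k=3 load: inc=-0.120000, refl=-0.120000·1.000000=-0.1200; V=1.200000+-0.120000+-0.120000=0.9600
k=4 src: inc=-0.120000, refl=-0.120000·-0.200000=0.0240; V=1.080000+-0.120000+0.024000=0.9840
k=5 load: inc=0.024000, refl=0.024000·1.000000=0.0240; V=0.960000+0.024000+0.024000=1.0080
k=6 src: inc=0.024000, refl=0.024000·-0.200000=-0.0048; V=0.984000+0.024000+-0.004800=1.0032
k=7 load: inc=-0.004800, refl=-0.004800·1.000000=-0.0048; V=1.008000+-0.004800+-0.004800=0.9984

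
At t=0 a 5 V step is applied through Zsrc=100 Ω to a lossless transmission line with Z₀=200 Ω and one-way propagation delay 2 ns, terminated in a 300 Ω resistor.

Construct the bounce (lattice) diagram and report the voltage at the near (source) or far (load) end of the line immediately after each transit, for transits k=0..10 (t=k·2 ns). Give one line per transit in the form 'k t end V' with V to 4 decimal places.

0 0 source 3.3333
1 2 load 4.0000
2 4 source 3.7778
3 6 load 3.7333
4 8 source 3.7481
5 10 load 3.7511
6 12 source 3.7501
7 14 load 3.7499
8 16 source 3.7500
9 18 load 3.7500
10 20 source 3.7500

Γ_L=0.200000, Γ_S=-0.333333; launch V₁=5·200/300=3.333333
k=0 src: V=3.3333
k=1 load: inc=3.333333, refl=3.333333·0.200000=0.6667; V=0.000000+3.333333+0.666667=4.0000
k=2 src: inc=0.666667, refl=0.666667·-0.333333=-0.2222; V=3.333333+0.666667+-0.222222=3.7778
k=3 load: inc=-0.222222, refl=-0.222222·0.200000=-0.0444; V=4.000000+-0.222222+-0.044444=3.7333
k=4 src: inc=-0.044444, refl=-0.044444·-0.333333=0.0148; V=3.777778+-0.044444+0.014815=3.7481
k=5 load: inc=0.014815, refl=0.014815·0.200000=0.0030; V=3.733333+0.014815+0.002963=3.7511
k=6 src: inc=0.002963, refl=0.002963·-0.333333=-0.0010; V=3.748148+0.002963+-0.000988=3.7501
k=7 load: inc=-0.000988, refl=-0.000988·0.200000=-0.0002; V=3.751111+-0.000988+-0.000198=3.7499
k=8 src: inc=-0.000198, refl=-0.000198·-0.333333=0.0001; V=3.750123+-0.000198+0.000066=3.7500
k=9 load: inc=0.000066, refl=0.000066·0.200000=0.0000; V=3.749926+0.000066+0.000013=3.7500
k=10 src: inc=0.000013, refl=0.000013·-0.333333=-0.0000; V=3.749992+0.000013+-0.000004=3.7500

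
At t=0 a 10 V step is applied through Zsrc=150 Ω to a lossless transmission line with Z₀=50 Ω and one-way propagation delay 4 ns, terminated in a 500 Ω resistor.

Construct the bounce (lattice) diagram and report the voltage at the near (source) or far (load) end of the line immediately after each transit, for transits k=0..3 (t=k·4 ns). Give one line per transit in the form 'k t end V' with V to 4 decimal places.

0 0 source 2.5000
1 4 load 4.5455
2 8 source 5.5682
3 12 load 6.4050

Γ_L=0.818182, Γ_S=0.500000; launch V₁=10·50/200=2.500000
k=0 src: V=2.5000
k=1 load: inc=2.500000, refl=2.500000·0.818182=2.0455; V=0.000000+2.500000+2.045455=4.5455
k=2 src: inc=2.045455, refl=2.045455·0.500000=1.0227; V=2.500000+2.045455+1.022727=5.5682
k=3 load: inc=1.022727, refl=1.022727·0.818182=0.8368; V=4.545455+1.022727+0.836777=6.4050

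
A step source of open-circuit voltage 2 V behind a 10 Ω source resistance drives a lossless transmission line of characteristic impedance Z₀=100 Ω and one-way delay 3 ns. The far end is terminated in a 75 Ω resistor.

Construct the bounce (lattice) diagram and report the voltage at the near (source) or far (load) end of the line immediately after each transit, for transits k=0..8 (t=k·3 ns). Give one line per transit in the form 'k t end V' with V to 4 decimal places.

Γ_L=-0.142857, Γ_S=-0.818182; launch V₁=2·100/110=1.818182
k=0 src: V=1.8182
k=1 load: inc=1.818182, refl=1.818182·-0.142857=-0.2597; V=0.000000+1.818182+-0.259740=1.5584
k=2 src: inc=-0.259740, refl=-0.259740·-0.818182=0.2125; V=1.818182+-0.259740+0.212515=1.7710
k=3 load: inc=0.212515, refl=0.212515·-0.142857=-0.0304; V=1.558442+0.212515+-0.030359=1.7406
k=4 src: inc=-0.030359, refl=-0.030359·-0.818182=0.0248; V=1.770956+-0.030359+0.024839=1.7654
k=5 load: inc=0.024839, refl=0.024839·-0.142857=-0.0035; V=1.740597+0.024839+-0.003548=1.7619
k=6 src: inc=-0.003548, refl=-0.003548·-0.818182=0.0029; V=1.765436+-0.003548+0.002903=1.7648
k=7 load: inc=0.002903, refl=0.002903·-0.142857=-0.0004; V=1.761888+0.002903+-0.000415=1.7644
k=8 src: inc=-0.000415, refl=-0.000415·-0.818182=0.0003; V=1.764791+-0.000415+0.000339=1.7647

0 0 source 1.8182
1 3 load 1.5584
2 6 source 1.7710
3 9 load 1.7406
4 12 source 1.7654
5 15 load 1.7619
6 18 source 1.7648
7 21 load 1.7644
8 24 source 1.7647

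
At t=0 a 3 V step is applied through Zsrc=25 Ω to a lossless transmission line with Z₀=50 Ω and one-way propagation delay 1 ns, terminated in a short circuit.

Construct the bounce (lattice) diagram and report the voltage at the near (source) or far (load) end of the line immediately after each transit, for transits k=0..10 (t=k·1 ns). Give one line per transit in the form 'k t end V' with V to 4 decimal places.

Γ_L=-1.000000, Γ_S=-0.333333; launch V₁=3·50/75=2.000000
k=0 src: V=2.0000
k=1 load: inc=2.000000, refl=2.000000·-1.000000=-2.0000; V=0.000000+2.000000+-2.000000=0.0000
k=2 src: inc=-2.000000, refl=-2.000000·-0.333333=0.6667; V=2.000000+-2.000000+0.666667=0.6667
k=3 load: inc=0.666667, refl=0.666667·-1.000000=-0.6667; V=0.000000+0.666667+-0.666667=0.0000
k=4 src: inc=-0.666667, refl=-0.666667·-0.333333=0.2222; V=0.666667+-0.666667+0.222222=0.2222
k=5 load: inc=0.222222, refl=0.222222·-1.000000=-0.2222; V=0.000000+0.222222+-0.222222=0.0000
k=6 src: inc=-0.222222, refl=-0.222222·-0.333333=0.0741; V=0.222222+-0.222222+0.074074=0.0741
k=7 load: inc=0.074074, refl=0.074074·-1.000000=-0.0741; V=0.000000+0.074074+-0.074074=0.0000
k=8 src: inc=-0.074074, refl=-0.074074·-0.333333=0.0247; V=0.074074+-0.074074+0.024691=0.0247
k=9 load: inc=0.024691, refl=0.024691·-1.000000=-0.0247; V=0.000000+0.024691+-0.024691=0.0000
k=10 src: inc=-0.024691, refl=-0.024691·-0.333333=0.0082; V=0.024691+-0.024691+0.008230=0.0082

0 0 source 2.0000
1 1 load 0.0000
2 2 source 0.6667
3 3 load 0.0000
4 4 source 0.2222
5 5 load 0.0000
6 6 source 0.0741
7 7 load 0.0000
8 8 source 0.0247
9 9 load 0.0000
10 10 source 0.0082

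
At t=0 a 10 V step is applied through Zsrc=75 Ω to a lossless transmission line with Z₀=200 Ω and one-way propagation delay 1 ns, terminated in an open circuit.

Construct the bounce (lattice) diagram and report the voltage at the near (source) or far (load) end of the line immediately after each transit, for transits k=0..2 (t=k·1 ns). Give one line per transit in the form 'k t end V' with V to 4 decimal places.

0 0 source 7.2727
1 1 load 14.5455
2 2 source 11.2397

Γ_L=1.000000, Γ_S=-0.454545; launch V₁=10·200/275=7.272727
k=0 src: V=7.2727
k=1 load: inc=7.272727, refl=7.272727·1.000000=7.2727; V=0.000000+7.272727+7.272727=14.5455
k=2 src: inc=7.272727, refl=7.272727·-0.454545=-3.3058; V=7.272727+7.272727+-3.305785=11.2397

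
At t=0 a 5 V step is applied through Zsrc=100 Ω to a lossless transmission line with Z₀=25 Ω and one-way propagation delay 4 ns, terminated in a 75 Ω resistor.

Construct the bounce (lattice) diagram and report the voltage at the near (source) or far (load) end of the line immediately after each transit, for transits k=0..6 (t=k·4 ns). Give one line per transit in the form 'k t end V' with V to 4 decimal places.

Γ_L=0.500000, Γ_S=0.600000; launch V₁=5·25/125=1.000000
k=0 src: V=1.0000
k=1 load: inc=1.000000, refl=1.000000·0.500000=0.5000; V=0.000000+1.000000+0.500000=1.5000
k=2 src: inc=0.500000, refl=0.500000·0.600000=0.3000; V=1.000000+0.500000+0.300000=1.8000
k=3 load: inc=0.300000, refl=0.300000·0.500000=0.1500; V=1.500000+0.300000+0.150000=1.9500
k=4 src: inc=0.150000, refl=0.150000·0.600000=0.0900; V=1.800000+0.150000+0.090000=2.0400
k=5 load: inc=0.090000, refl=0.090000·0.500000=0.0450; V=1.950000+0.090000+0.045000=2.0850
k=6 src: inc=0.045000, refl=0.045000·0.600000=0.0270; V=2.040000+0.045000+0.027000=2.1120

0 0 source 1.0000
1 4 load 1.5000
2 8 source 1.8000
3 12 load 1.9500
4 16 source 2.0400
5 20 load 2.0850
6 24 source 2.1120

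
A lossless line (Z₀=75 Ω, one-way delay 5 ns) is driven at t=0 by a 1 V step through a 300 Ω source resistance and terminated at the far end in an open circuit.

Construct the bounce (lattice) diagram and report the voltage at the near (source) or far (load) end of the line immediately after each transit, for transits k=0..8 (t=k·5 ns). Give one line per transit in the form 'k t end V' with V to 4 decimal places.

Γ_L=1.000000, Γ_S=0.600000; launch V₁=1·75/375=0.200000
k=0 src: V=0.2000
k=1 load: inc=0.200000, refl=0.200000·1.000000=0.2000; V=0.000000+0.200000+0.200000=0.4000
k=2 src: inc=0.200000, refl=0.200000·0.600000=0.1200; V=0.200000+0.200000+0.120000=0.5200
k=3 load: inc=0.120000, refl=0.120000·1.000000=0.1200; V=0.400000+0.120000+0.120000=0.6400
k=4 src: inc=0.120000, refl=0.120000·0.600000=0.0720; V=0.520000+0.120000+0.072000=0.7120
k=5 load: inc=0.072000, refl=0.072000·1.000000=0.0720; V=0.640000+0.072000+0.072000=0.7840
k=6 src: inc=0.072000, refl=0.072000·0.600000=0.0432; V=0.712000+0.072000+0.043200=0.8272
k=7 load: inc=0.043200, refl=0.043200·1.000000=0.0432; V=0.784000+0.043200+0.043200=0.8704
k=8 src: inc=0.043200, refl=0.043200·0.600000=0.0259; V=0.827200+0.043200+0.025920=0.8963

0 0 source 0.2000
1 5 load 0.4000
2 10 source 0.5200
3 15 load 0.6400
4 20 source 0.7120
5 25 load 0.7840
6 30 source 0.8272
7 35 load 0.8704
8 40 source 0.8963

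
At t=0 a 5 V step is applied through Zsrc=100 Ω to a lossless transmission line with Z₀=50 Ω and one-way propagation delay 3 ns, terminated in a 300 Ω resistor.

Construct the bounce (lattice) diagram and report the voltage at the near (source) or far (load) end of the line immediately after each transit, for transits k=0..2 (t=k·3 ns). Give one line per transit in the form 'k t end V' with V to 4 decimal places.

0 0 source 1.6667
1 3 load 2.8571
2 6 source 3.2540

Γ_L=0.714286, Γ_S=0.333333; launch V₁=5·50/150=1.666667
k=0 src: V=1.6667
k=1 load: inc=1.666667, refl=1.666667·0.714286=1.1905; V=0.000000+1.666667+1.190476=2.8571
k=2 src: inc=1.190476, refl=1.190476·0.333333=0.3968; V=1.666667+1.190476+0.396825=3.2540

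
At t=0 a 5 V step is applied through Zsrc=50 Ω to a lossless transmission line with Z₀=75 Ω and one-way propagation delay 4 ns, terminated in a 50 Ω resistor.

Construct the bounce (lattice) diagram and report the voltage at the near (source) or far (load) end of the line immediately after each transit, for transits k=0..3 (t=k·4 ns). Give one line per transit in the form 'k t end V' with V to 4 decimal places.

Γ_L=-0.200000, Γ_S=-0.200000; launch V₁=5·75/125=3.000000
k=0 src: V=3.0000
k=1 load: inc=3.000000, refl=3.000000·-0.200000=-0.6000; V=0.000000+3.000000+-0.600000=2.4000
k=2 src: inc=-0.600000, refl=-0.600000·-0.200000=0.1200; V=3.000000+-0.600000+0.120000=2.5200
k=3 load: inc=0.120000, refl=0.120000·-0.200000=-0.0240; V=2.400000+0.120000+-0.024000=2.4960

0 0 source 3.0000
1 4 load 2.4000
2 8 source 2.5200
3 12 load 2.4960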